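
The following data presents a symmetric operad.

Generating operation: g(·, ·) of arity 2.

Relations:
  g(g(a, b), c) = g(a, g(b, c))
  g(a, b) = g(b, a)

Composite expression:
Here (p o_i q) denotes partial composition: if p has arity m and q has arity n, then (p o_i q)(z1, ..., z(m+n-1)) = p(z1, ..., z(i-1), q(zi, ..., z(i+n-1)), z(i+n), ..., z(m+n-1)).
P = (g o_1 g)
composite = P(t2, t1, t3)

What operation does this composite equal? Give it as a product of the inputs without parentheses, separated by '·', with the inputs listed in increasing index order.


Both nesting and order wash out for g; what remains is which t's occur.
g(t2, t1) spells out as t2 · t1
g(g(t2, t1), t3) spells out as t2 · t1 · t3
commutativity sorts the factors: t1 · t2 · t3

t1 · t2 · t3


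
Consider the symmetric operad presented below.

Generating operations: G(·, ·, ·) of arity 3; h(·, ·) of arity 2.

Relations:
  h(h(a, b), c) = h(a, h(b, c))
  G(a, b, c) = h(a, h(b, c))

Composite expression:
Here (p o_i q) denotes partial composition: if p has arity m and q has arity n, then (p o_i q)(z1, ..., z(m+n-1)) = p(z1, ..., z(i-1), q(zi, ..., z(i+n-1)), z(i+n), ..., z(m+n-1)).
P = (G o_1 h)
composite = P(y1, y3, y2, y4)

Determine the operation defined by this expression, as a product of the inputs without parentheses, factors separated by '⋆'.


Under associativity of G, the answer is the y's in reading order.
h(y1, y3) flattens to y1 ⋆ y3
G(h(y1, y3), y2, y4) flattens to y1 ⋆ y3 ⋆ y2 ⋆ y4

y1 ⋆ y3 ⋆ y2 ⋆ y4


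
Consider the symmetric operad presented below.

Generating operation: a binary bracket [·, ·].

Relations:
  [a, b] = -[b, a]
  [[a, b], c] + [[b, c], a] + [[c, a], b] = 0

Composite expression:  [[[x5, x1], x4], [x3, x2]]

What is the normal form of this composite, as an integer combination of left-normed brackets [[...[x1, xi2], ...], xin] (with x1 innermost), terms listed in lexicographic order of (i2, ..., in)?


A multilinear Lie element is pinned by x1-initial words (x1 innermost).
Composite bracket: [[[x5, x1], x4], [x3, x2]]
The bracket unfolds into 16 signed words via [a, b] = ab - ba (2^4 = 16).
Coefficients come from the x1-initial words:
  word x1x5x4x2x3 has sign +1, contributing +[[[[x1, x5], x4], x2], x3]
  word x1x5x4x3x2 has sign -1, contributing -[[[[x1, x5], x4], x3], x2]

[[[[x1, x5], x4], x2], x3] - [[[[x1, x5], x4], x3], x2]


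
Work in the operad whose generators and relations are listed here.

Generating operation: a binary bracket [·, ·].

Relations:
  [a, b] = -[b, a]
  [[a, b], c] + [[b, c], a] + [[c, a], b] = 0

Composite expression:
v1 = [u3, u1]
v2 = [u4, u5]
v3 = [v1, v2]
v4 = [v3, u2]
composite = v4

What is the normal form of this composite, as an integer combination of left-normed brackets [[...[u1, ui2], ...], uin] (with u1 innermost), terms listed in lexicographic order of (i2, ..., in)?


-[[[[u1, u3], u4], u5], u2] + [[[[u1, u3], u5], u4], u2]


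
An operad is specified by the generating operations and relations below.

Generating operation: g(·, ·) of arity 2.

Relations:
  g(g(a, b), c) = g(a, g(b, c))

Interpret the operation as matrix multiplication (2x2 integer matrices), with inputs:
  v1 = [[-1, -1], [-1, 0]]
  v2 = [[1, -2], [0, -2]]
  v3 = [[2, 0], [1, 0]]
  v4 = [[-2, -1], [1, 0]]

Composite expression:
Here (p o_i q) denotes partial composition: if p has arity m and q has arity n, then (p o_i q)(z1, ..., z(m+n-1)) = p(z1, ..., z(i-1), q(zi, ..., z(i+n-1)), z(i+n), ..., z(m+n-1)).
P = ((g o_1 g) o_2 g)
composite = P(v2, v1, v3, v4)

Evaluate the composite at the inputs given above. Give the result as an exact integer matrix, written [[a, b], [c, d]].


g(v1, v3) = [[-3, 0], [-2, 0]]
g(v2, g(v1, v3)) = [[1, 0], [4, 0]]
g(g(v2, g(v1, v3)), v4) = [[-2, -1], [-8, -4]]

[[-2, -1], [-8, -4]]


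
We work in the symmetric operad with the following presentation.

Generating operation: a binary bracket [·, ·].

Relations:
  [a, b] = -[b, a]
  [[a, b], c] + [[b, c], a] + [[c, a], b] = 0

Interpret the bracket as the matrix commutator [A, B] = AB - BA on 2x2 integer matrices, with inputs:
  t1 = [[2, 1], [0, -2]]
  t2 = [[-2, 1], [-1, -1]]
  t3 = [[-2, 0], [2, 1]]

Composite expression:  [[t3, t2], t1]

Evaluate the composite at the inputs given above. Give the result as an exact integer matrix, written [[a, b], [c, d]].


[t3, t2] = [[-2, -3], [-5, 2]]
[[t3, t2], t1] = [[5, 8], [-20, -5]]

[[5, 8], [-20, -5]]


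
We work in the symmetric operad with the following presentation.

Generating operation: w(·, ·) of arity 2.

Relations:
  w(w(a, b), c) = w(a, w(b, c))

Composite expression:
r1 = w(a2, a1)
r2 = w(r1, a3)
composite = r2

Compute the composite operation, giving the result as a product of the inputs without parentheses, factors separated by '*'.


a2 * a1 * a3

The w-tree's shape is irrelevant; the a-reading-order decides.
w(a2, a1) linearizes to a2 * a1
w(w(a2, a1), a3) linearizes to a2 * a1 * a3


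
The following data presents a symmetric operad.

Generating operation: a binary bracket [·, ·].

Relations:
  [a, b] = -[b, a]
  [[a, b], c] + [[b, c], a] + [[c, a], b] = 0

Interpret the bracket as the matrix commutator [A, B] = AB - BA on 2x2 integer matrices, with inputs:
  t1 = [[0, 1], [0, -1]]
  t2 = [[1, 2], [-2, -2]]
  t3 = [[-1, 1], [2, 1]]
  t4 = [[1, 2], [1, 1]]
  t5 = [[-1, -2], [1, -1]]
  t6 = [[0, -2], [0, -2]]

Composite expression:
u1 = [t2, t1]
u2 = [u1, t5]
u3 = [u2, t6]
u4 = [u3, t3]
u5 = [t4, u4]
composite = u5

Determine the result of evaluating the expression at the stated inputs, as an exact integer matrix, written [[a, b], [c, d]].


[[56, -256], [128, -56]]

[t2, t1] = [[2, 1], [-2, -2]]
[[t2, t1], t5] = [[-3, -8], [-4, 3]]
[[[t2, t1], t5], t6] = [[-8, 28], [-8, 8]]
[[[[t2, t1], t5], t6], t3] = [[64, 40], [48, -64]]
[t4, [[[[t2, t1], t5], t6], t3]] = [[56, -256], [128, -56]]


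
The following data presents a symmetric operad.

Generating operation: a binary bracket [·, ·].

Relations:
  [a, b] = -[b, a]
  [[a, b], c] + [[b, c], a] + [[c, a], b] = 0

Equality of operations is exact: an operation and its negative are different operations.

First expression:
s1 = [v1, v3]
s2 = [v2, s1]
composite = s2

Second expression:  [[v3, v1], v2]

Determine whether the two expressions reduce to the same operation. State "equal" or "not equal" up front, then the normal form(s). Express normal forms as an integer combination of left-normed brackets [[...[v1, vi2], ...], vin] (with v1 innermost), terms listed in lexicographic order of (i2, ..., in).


equal — both sides give -[[v1, v3], v2]

Reducing the first expression gives -[[v1, v3], v2]
Reducing the second expression gives -[[v1, v3], v2]
Both agree, so they are equal.


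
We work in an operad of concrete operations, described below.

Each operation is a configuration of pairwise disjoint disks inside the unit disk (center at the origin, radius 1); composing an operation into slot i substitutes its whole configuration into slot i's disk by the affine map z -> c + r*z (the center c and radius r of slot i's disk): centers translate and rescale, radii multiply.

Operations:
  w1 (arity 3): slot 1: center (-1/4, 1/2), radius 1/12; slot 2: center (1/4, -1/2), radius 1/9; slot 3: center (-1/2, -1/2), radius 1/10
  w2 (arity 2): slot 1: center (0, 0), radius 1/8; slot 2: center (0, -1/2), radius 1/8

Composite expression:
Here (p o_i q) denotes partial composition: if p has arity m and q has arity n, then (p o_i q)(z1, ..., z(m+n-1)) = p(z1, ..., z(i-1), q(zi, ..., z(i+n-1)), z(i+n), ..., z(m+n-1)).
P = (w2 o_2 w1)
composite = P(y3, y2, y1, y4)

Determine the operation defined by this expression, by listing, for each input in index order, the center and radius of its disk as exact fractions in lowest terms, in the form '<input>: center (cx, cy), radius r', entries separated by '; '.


Only the slot chain above each y matters under w2; compose those maps.
tracing y3 down its 1-map path: center (0, 0), radius 1/8
tracing y2 down its 2-map path: center (-1/32, -7/16), radius 1/96
tracing y1 down its 2-map path: center (1/32, -9/16), radius 1/72
tracing y4 down its 2-map path: center (-1/16, -9/16), radius 1/80

y1: center (1/32, -9/16), radius 1/72; y2: center (-1/32, -7/16), radius 1/96; y3: center (0, 0), radius 1/8; y4: center (-1/16, -9/16), radius 1/80


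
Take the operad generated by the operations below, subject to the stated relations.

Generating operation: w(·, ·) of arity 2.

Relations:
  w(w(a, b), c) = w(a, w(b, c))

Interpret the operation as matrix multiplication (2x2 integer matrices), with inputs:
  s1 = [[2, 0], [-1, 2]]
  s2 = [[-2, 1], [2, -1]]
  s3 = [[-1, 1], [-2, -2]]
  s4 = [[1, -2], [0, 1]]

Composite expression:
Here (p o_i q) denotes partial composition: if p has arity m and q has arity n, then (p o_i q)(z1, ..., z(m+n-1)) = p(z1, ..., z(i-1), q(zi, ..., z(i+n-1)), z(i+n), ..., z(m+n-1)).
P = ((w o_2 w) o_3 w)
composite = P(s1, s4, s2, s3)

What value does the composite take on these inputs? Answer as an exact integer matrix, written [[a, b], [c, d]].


w(s2, s3) = [[0, -4], [0, 4]]
w(s4, w(s2, s3)) = [[0, -12], [0, 4]]
w(s1, w(s4, w(s2, s3))) = [[0, -24], [0, 20]]

[[0, -24], [0, 20]]


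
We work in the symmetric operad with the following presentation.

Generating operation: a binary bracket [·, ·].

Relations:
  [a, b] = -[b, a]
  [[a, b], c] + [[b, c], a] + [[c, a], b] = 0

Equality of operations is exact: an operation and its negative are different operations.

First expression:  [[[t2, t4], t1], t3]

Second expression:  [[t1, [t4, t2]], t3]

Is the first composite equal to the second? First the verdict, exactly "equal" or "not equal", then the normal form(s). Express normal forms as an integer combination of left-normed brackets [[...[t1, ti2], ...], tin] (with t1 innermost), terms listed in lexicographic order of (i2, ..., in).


equal; the common form is -[[[t1, t2], t4], t3] + [[[t1, t4], t2], t3]

In normal form, the first expression is -[[[t1, t2], t4], t3] + [[[t1, t4], t2], t3]
In normal form, the second expression is -[[[t1, t2], t4], t3] + [[[t1, t4], t2], t3]
Same normal form: equal.


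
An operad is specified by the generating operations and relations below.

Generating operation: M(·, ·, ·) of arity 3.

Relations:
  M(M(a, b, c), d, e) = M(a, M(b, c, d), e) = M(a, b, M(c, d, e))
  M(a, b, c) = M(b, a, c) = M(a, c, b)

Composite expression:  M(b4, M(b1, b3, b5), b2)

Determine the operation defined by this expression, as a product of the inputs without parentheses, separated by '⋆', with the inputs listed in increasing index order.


b1 ⋆ b2 ⋆ b3 ⋆ b4 ⋆ b5

Both nesting and order wash out for M; what remains is which b's occur.
M(b1, b3, b5) flattens to b1 ⋆ b3 ⋆ b5
M(b4, M(b1, b3, b5), b2) flattens to b4 ⋆ b1 ⋆ b3 ⋆ b5 ⋆ b2
reordering the factors by index: b1 ⋆ b2 ⋆ b3 ⋆ b4 ⋆ b5


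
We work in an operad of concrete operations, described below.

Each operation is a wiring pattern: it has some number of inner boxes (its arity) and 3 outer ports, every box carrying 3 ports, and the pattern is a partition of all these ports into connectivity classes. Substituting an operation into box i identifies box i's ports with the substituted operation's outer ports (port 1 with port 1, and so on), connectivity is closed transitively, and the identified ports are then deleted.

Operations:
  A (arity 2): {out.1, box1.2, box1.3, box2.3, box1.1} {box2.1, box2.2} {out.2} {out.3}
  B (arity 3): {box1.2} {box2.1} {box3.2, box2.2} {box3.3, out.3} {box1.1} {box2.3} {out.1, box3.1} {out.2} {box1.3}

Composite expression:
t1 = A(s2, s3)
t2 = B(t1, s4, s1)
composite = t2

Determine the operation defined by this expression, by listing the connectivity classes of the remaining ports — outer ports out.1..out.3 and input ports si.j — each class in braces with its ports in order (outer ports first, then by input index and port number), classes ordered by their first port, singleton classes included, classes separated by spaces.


After gluing at B, chains via deleted ports link the s-ports.
through A, on inputs (s2, s3): {out.1, s2.1, s2.2, s2.3, s3.3} {out.2} {out.3} {s3.1, s3.2} (out.j = stage outer ports)
through B, on inputs (s2, s3, s4, s1): {out.1, s1.1} {out.2} {out.3, s1.3} {s1.2, s4.2} {s2.1, s2.2, s2.3, s3.3} {s3.1, s3.2} {s4.1} {s4.3} (out.j = stage outer ports)

{out.1, s1.1} {out.2} {out.3, s1.3} {s1.2, s4.2} {s2.1, s2.2, s2.3, s3.3} {s3.1, s3.2} {s4.1} {s4.3}


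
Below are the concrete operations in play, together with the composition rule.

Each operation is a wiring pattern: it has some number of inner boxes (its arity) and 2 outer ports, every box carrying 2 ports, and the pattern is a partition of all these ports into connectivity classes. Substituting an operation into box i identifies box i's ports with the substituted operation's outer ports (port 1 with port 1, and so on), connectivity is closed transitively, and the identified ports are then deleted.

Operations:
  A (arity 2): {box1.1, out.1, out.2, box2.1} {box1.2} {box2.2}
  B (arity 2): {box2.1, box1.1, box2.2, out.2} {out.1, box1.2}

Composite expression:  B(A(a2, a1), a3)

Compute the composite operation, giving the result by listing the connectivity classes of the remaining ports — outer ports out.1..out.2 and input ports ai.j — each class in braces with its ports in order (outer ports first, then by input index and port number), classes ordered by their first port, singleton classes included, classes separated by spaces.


{out.1, out.2, a1.1, a2.1, a3.1, a3.2} {a1.2} {a2.2}

Connectivity passes through glued B-boundaries; trace each wire chain.
A over (a2, a1) gives {out.1, out.2, a1.1, a2.1} {a1.2} {a2.2}, out.j being that stage's outer ports
B over (a2, a1, a3) gives {out.1, out.2, a1.1, a2.1, a3.1, a3.2} {a1.2} {a2.2}, out.j being that stage's outer ports


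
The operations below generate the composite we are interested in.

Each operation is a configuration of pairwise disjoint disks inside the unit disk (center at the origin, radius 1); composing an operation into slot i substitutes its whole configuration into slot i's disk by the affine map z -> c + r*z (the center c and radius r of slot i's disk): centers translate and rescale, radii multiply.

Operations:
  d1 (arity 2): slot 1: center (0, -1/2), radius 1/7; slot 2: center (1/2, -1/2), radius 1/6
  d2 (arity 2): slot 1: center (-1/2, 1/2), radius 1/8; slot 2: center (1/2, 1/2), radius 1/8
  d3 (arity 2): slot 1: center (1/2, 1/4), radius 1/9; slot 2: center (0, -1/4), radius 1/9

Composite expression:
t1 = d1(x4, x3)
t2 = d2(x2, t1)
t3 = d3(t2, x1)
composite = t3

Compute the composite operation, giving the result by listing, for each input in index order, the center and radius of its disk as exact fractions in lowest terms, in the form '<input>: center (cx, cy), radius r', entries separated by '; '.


x1: center (0, -1/4), radius 1/9; x2: center (4/9, 11/36), radius 1/72; x3: center (9/16, 43/144), radius 1/432; x4: center (5/9, 43/144), radius 1/504


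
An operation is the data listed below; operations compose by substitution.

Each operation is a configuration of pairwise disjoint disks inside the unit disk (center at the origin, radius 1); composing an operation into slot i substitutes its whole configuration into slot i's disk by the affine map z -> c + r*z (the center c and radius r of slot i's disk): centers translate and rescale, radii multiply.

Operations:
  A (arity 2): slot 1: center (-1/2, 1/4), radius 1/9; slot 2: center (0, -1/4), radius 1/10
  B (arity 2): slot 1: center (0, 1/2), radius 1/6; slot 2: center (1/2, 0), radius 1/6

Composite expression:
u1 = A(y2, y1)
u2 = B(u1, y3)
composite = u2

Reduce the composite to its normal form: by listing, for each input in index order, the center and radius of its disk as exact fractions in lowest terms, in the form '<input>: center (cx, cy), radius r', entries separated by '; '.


y1: center (0, 11/24), radius 1/60; y2: center (-1/12, 13/24), radius 1/54; y3: center (1/2, 0), radius 1/6


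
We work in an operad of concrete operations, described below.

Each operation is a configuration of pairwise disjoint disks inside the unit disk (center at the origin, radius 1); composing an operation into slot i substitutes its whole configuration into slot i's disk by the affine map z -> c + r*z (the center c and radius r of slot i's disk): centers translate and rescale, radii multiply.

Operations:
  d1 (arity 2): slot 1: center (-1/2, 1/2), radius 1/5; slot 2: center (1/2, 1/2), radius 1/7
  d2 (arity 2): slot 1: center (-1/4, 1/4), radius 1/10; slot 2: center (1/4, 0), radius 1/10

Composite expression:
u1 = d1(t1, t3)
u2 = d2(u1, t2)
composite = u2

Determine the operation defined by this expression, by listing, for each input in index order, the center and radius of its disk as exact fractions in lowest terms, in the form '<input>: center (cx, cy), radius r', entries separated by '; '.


Each t-disk chains the slot maps above it in d2; radii multiply.
tracing t1 down its 2-map path: center (-3/10, 3/10), radius 1/50
tracing t3 down its 2-map path: center (-1/5, 3/10), radius 1/70
tracing t2 down its 1-map path: center (1/4, 0), radius 1/10

t1: center (-3/10, 3/10), radius 1/50; t2: center (1/4, 0), radius 1/10; t3: center (-1/5, 3/10), radius 1/70


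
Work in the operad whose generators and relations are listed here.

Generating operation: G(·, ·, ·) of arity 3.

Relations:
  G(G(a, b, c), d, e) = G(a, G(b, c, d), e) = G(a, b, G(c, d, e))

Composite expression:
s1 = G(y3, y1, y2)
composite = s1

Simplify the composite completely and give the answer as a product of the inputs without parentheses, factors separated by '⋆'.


y3 ⋆ y1 ⋆ y2

Associativity of G dissolves the nesting; only the y-input order survives.
G(y3, y1, y2) spells out as y3 ⋆ y1 ⋆ y2


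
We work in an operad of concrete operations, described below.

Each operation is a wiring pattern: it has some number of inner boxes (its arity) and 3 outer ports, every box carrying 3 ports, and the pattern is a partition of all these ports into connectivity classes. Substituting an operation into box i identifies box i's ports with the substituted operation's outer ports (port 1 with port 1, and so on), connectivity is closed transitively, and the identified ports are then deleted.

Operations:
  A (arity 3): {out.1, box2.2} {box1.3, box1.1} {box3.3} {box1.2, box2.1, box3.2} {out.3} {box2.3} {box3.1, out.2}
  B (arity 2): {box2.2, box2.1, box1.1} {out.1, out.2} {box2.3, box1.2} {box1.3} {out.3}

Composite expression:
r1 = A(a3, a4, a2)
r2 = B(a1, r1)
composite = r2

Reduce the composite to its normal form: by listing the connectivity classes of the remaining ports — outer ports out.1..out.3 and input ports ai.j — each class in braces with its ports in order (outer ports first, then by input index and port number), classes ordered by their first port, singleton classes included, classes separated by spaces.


Two ports join when wires chain via B-identified ports.
through A, on inputs (a3, a4, a2): {out.1, a4.2} {out.2, a2.1} {out.3} {a2.2, a3.2, a4.1} {a2.3} {a3.1, a3.3} {a4.3} (out.j = stage outer ports)
through B, on inputs (a1, a3, a4, a2): {out.1, out.2} {out.3} {a1.1, a2.1, a4.2} {a1.2} {a1.3} {a2.2, a3.2, a4.1} {a2.3} {a3.1, a3.3} {a4.3} (out.j = stage outer ports)

{out.1, out.2} {out.3} {a1.1, a2.1, a4.2} {a1.2} {a1.3} {a2.2, a3.2, a4.1} {a2.3} {a3.1, a3.3} {a4.3}


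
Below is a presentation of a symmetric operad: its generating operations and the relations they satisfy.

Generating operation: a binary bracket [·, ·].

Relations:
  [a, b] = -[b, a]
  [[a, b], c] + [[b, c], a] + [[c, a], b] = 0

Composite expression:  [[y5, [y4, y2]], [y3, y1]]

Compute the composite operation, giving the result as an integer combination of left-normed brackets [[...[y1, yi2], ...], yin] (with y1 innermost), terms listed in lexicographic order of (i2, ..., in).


[[[[y1, y3], y2], y4], y5] - [[[[y1, y3], y4], y2], y5] - [[[[y1, y3], y5], y2], y4] + [[[[y1, y3], y5], y4], y2]

Skip Jacobi rewriting: expand, keep y1-initial words, read off terms.
Composite bracket: [[y5, [y4, y2]], [y3, y1]]
Each bracket splits as ab - ba, giving 16 signed words (2^4 = 16).
Keep just the words that open with y1:
  word y1y3y2y4y5 has sign +1, contributing +[[[[y1, y3], y2], y4], y5]
  word y1y3y4y2y5 has sign -1, contributing -[[[[y1, y3], y4], y2], y5]
  word y1y3y5y2y4 has sign -1, contributing -[[[[y1, y3], y5], y2], y4]
  word y1y3y5y4y2 has sign +1, contributing +[[[[y1, y3], y5], y4], y2]


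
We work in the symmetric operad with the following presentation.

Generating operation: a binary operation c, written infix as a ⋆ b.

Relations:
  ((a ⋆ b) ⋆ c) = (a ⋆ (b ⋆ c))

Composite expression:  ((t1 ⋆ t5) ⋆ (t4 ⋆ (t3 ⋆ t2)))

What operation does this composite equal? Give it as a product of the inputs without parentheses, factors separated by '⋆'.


t1 ⋆ t5 ⋆ t4 ⋆ t3 ⋆ t2

Associativity of c dissolves the nesting; only the t-input order survives.
(t1 ⋆ t5) linearizes to t1 ⋆ t5
(t3 ⋆ t2) linearizes to t3 ⋆ t2
(t4 ⋆ (t3 ⋆ t2)) linearizes to t4 ⋆ t3 ⋆ t2
((t1 ⋆ t5) ⋆ (t4 ⋆ (t3 ⋆ t2))) linearizes to t1 ⋆ t5 ⋆ t4 ⋆ t3 ⋆ t2


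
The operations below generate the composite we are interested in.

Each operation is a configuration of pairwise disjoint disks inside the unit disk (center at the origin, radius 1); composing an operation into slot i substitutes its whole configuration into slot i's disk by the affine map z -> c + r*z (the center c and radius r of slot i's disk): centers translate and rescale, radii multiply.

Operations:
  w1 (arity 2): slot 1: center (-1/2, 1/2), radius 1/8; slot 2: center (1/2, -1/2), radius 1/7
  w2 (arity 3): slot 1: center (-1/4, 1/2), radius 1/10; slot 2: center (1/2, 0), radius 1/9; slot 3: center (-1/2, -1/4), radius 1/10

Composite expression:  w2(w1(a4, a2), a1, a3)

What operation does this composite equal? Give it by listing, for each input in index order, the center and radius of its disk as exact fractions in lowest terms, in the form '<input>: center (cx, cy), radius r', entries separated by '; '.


a1: center (1/2, 0), radius 1/9; a2: center (-1/5, 9/20), radius 1/70; a3: center (-1/2, -1/4), radius 1/10; a4: center (-3/10, 11/20), radius 1/80


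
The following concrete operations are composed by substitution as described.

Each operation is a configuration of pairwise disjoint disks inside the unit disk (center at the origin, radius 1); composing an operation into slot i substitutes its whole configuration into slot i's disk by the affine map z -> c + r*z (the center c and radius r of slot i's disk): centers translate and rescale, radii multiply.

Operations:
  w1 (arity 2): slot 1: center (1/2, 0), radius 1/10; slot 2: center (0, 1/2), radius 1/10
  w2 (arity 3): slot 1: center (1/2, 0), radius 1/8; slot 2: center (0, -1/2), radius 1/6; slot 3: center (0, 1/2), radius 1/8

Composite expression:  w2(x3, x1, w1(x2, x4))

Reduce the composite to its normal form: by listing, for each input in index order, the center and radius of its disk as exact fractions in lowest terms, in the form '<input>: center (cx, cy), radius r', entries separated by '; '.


x1: center (0, -1/2), radius 1/6; x2: center (1/16, 1/2), radius 1/80; x3: center (1/2, 0), radius 1/8; x4: center (0, 9/16), radius 1/80


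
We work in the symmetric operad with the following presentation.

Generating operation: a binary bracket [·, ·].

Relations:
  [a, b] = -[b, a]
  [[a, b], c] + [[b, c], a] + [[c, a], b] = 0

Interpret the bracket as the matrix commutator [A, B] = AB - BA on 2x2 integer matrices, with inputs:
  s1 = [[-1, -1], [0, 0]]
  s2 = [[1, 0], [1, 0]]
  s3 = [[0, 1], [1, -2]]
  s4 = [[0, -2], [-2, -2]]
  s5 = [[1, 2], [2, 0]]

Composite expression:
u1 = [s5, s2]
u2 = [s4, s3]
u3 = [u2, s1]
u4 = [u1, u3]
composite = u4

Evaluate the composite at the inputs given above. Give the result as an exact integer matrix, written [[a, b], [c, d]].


[s5, s2] = [[2, -2], [1, -2]]
[s4, s3] = [[0, 6], [-6, 0]]
[[s4, s3], s1] = [[-6, 6], [6, 6]]
[[s5, s2], [[s4, s3], s1]] = [[-18, 0], [-36, 18]]

[[-18, 0], [-36, 18]]


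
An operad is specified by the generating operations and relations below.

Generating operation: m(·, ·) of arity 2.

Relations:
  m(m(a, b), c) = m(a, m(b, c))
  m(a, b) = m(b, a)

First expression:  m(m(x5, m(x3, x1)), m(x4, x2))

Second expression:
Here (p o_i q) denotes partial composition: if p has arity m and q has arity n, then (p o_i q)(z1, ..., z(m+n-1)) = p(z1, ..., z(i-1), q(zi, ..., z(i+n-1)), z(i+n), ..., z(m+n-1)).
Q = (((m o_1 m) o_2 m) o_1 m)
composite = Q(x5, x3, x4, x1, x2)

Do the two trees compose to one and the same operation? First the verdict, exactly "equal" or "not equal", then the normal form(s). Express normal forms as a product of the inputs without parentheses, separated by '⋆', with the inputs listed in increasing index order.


The first expression, normalized: x1 ⋆ x2 ⋆ x3 ⋆ x4 ⋆ x5
The second expression, normalized: x1 ⋆ x2 ⋆ x3 ⋆ x4 ⋆ x5
Same normal form: equal.

equal: each reduces to x1 ⋆ x2 ⋆ x3 ⋆ x4 ⋆ x5


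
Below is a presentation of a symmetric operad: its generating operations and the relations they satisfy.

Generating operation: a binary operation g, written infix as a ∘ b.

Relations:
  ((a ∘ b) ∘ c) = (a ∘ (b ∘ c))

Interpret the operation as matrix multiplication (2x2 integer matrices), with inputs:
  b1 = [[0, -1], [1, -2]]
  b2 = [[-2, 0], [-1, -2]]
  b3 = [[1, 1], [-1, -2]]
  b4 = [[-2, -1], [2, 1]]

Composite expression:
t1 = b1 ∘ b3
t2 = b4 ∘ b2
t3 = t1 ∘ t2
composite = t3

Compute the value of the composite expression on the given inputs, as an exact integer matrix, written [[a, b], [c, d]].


[[-5, -2], [-10, -4]]

(b1 ∘ b3) = [[1, 2], [3, 5]]
(b4 ∘ b2) = [[5, 2], [-5, -2]]
((b1 ∘ b3) ∘ (b4 ∘ b2)) = [[-5, -2], [-10, -4]]


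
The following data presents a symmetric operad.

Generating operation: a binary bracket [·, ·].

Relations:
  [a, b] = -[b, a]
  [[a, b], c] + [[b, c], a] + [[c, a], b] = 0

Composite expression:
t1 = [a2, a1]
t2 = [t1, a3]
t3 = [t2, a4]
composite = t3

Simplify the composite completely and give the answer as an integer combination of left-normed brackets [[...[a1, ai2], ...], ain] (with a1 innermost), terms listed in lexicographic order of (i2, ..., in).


Left-normed coefficients sit on the a1-initial expansion words.
Composite bracket: [[[a2, a1], a3], a4]
Expanding via [a, b] = ab - ba: 8 signed words (2^3 = 8).
Only words starting with a1 matter:
  word a1a2a3a4 has sign -1, contributing -[[[a1, a2], a3], a4]

-[[[a1, a2], a3], a4]


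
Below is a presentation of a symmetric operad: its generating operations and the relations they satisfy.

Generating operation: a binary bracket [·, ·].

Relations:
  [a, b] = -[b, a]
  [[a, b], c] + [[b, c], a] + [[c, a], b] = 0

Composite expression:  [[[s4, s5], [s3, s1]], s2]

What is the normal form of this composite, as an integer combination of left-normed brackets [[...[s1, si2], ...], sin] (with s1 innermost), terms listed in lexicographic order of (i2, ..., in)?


Expand each bracket as ab - ba; the s1-initial words give the coefficients.
Composite bracket: [[[s4, s5], [s3, s1]], s2]
Under [a, b] = ab - ba we get 16 signed associative words (2^4 = 16).
Words beginning with s1 determine it all:
  s1s3s4s5s2 (sign +1) contributes +[[[[s1, s3], s4], s5], s2]
  s1s3s5s4s2 (sign -1) contributes -[[[[s1, s3], s5], s4], s2]

[[[[s1, s3], s4], s5], s2] - [[[[s1, s3], s5], s4], s2]


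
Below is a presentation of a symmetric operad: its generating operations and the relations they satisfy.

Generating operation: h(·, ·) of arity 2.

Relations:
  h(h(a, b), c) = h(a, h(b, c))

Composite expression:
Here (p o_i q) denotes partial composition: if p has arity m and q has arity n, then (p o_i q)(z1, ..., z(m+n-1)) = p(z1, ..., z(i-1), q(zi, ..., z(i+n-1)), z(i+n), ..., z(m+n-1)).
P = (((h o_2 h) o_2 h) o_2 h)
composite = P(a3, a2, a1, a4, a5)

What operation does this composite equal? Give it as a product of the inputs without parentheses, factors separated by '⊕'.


a3 ⊕ a2 ⊕ a1 ⊕ a4 ⊕ a5

All parenthesizations of h agree; list the a-inputs left to right.
h(a2, a1) reduces to a2 ⊕ a1
h(h(a2, a1), a4) reduces to a2 ⊕ a1 ⊕ a4
h(h(h(a2, a1), a4), a5) reduces to a2 ⊕ a1 ⊕ a4 ⊕ a5
h(a3, h(h(h(a2, a1), a4), a5)) reduces to a3 ⊕ a2 ⊕ a1 ⊕ a4 ⊕ a5


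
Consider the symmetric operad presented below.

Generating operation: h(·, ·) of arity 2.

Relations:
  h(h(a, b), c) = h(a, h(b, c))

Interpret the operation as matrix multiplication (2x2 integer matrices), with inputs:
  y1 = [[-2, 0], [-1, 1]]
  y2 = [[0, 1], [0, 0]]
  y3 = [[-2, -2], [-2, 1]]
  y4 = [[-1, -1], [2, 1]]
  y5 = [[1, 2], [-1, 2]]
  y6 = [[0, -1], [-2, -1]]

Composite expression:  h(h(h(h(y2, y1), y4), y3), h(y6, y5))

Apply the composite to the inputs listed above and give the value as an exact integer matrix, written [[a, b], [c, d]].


[[-6, 44], [0, 0]]

h(y2, y1) = [[-1, 1], [0, 0]]
h(h(y2, y1), y4) = [[3, 2], [0, 0]]
h(h(h(y2, y1), y4), y3) = [[-10, -4], [0, 0]]
h(y6, y5) = [[1, -2], [-1, -6]]
h(h(h(h(y2, y1), y4), y3), h(y6, y5)) = [[-6, 44], [0, 0]]


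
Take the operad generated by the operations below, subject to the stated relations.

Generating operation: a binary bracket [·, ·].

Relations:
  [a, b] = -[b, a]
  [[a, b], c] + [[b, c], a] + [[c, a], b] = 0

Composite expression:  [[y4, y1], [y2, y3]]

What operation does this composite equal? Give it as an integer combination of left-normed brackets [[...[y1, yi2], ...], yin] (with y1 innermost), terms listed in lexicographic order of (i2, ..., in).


-[[[y1, y4], y2], y3] + [[[y1, y4], y3], y2]

Left-normed coefficients sit on the y1-initial expansion words.
Composite bracket: [[y4, y1], [y2, y3]]
Expanding via [a, b] = ab - ba: 8 signed words (2^3 = 8).
Collect the words opening with y1:
  y1y4y2y3 appears with sign -1, giving the term -[[[y1, y4], y2], y3]
  y1y4y3y2 appears with sign +1, giving the term +[[[y1, y4], y3], y2]


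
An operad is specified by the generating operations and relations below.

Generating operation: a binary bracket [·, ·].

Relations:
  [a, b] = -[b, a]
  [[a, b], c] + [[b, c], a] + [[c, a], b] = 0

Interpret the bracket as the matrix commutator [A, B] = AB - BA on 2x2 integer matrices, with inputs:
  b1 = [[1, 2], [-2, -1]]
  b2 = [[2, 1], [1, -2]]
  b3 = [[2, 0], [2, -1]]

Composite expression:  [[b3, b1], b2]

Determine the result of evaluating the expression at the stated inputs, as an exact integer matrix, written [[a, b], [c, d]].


[b3, b1] = [[-4, 6], [10, 4]]
[[b3, b1], b2] = [[-4, -32], [48, 4]]

[[-4, -32], [48, 4]]


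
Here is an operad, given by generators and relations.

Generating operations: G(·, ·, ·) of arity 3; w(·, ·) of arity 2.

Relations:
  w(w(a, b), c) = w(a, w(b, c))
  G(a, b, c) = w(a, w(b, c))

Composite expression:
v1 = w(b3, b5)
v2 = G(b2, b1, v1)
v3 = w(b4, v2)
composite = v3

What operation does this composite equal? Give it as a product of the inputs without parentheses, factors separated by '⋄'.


b4 ⋄ b2 ⋄ b1 ⋄ b3 ⋄ b5

Under associativity of w, the answer is the b's in reading order.
w(b3, b5) unparenthesizes to b3 ⋄ b5
G(b2, b1, w(b3, b5)) unparenthesizes to b2 ⋄ b1 ⋄ b3 ⋄ b5
w(b4, G(b2, b1, w(b3, b5))) unparenthesizes to b4 ⋄ b2 ⋄ b1 ⋄ b3 ⋄ b5


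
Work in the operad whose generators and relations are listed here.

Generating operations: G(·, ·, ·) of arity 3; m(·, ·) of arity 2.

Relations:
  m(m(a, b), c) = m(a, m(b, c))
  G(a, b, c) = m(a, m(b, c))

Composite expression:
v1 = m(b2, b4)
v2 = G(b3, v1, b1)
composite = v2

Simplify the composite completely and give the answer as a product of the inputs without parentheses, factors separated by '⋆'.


b3 ⋆ b2 ⋆ b4 ⋆ b1

Under associativity of G, the answer is the b's in reading order.
m(b2, b4) linearizes to b2 ⋆ b4
G(b3, m(b2, b4), b1) linearizes to b3 ⋆ b2 ⋆ b4 ⋆ b1


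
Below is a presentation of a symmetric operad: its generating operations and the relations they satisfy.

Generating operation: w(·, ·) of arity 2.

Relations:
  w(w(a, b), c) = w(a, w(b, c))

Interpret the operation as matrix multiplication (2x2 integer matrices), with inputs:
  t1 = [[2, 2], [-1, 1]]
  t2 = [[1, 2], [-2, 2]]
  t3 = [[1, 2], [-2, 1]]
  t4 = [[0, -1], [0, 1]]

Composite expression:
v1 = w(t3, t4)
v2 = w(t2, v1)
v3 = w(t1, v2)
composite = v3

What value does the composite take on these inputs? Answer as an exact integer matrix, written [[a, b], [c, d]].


[[0, 22], [0, -3]]


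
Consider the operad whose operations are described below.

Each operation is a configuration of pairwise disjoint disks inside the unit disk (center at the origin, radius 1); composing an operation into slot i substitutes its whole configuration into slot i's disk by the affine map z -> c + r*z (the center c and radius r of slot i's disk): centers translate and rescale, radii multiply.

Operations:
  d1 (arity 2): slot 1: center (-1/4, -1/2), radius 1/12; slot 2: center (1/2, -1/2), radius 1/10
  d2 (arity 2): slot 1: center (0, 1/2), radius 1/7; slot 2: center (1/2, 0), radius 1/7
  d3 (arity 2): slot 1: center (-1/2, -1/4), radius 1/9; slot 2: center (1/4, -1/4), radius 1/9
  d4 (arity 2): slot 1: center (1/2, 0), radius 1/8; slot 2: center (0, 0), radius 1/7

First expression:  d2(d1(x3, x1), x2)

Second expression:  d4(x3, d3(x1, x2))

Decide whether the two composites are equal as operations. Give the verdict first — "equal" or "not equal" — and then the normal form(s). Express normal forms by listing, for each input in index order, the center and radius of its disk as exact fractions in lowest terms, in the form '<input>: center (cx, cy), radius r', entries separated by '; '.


not equal; the first gives x1: center (1/14, 3/7), radius 1/70; x2: center (1/2, 0), radius 1/7; x3: center (-1/28, 3/7), radius 1/84 and the second x1: center (-1/14, -1/28), radius 1/63; x2: center (1/28, -1/28), radius 1/63; x3: center (1/2, 0), radius 1/8

Reducing the first expression gives x1: center (1/14, 3/7), radius 1/70; x2: center (1/2, 0), radius 1/7; x3: center (-1/28, 3/7), radius 1/84
Reducing the second expression gives x1: center (-1/14, -1/28), radius 1/63; x2: center (1/28, -1/28), radius 1/63; x3: center (1/2, 0), radius 1/8
Different reductions; not equal.


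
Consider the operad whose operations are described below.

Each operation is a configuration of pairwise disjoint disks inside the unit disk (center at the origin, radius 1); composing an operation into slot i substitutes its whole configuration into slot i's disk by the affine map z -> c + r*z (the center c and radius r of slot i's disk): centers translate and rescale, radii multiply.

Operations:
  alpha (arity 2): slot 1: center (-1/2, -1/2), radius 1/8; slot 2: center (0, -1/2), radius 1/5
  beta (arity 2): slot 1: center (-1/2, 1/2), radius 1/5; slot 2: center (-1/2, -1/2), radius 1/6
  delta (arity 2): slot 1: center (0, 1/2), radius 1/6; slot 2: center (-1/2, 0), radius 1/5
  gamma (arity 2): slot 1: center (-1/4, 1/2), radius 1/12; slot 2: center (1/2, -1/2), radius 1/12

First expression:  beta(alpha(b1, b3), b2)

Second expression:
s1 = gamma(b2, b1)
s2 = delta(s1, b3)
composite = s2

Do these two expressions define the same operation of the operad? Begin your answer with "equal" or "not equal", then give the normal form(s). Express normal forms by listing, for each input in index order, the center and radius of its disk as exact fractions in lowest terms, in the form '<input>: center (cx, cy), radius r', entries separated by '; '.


The first expression reduces to b1: center (-3/5, 2/5), radius 1/40; b2: center (-1/2, -1/2), radius 1/6; b3: center (-1/2, 2/5), radius 1/25
The second expression reduces to b1: center (1/12, 5/12), radius 1/72; b2: center (-1/24, 7/12), radius 1/72; b3: center (-1/2, 0), radius 1/5
Different reductions; not equal.

not equal — first b1: center (-3/5, 2/5), radius 1/40; b2: center (-1/2, -1/2), radius 1/6; b3: center (-1/2, 2/5), radius 1/25, second b1: center (1/12, 5/12), radius 1/72; b2: center (-1/24, 7/12), radius 1/72; b3: center (-1/2, 0), radius 1/5


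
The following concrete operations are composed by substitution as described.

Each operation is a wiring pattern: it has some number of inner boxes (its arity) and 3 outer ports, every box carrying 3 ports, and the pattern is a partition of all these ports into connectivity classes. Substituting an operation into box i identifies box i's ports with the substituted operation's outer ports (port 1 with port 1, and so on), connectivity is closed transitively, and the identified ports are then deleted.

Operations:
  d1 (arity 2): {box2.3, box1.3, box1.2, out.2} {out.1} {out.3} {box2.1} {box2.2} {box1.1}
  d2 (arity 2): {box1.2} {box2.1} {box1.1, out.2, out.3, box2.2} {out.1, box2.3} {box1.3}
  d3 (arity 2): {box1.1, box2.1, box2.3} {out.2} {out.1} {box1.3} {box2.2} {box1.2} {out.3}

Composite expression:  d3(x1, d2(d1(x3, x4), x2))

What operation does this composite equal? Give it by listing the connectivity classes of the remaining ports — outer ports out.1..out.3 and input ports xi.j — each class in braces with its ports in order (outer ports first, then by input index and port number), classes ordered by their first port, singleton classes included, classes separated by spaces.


{out.1} {out.2} {out.3} {x1.1, x2.2, x2.3} {x1.2} {x1.3} {x2.1} {x3.1} {x3.2, x3.3, x4.3} {x4.1} {x4.2}

After gluing at d3, chains via deleted ports link the x-ports.
the subtree at d1 composes to {out.1} {out.2, x3.2, x3.3, x4.3} {out.3} {x3.1} {x4.1} {x4.2} on (x3, x4); out.j = own outer ports
the subtree at d2 composes to {out.1, x2.3} {out.2, out.3, x2.2} {x2.1} {x3.1} {x3.2, x3.3, x4.3} {x4.1} {x4.2} on (x3, x4, x2); out.j = own outer ports
the subtree at d3 composes to {out.1} {out.2} {out.3} {x1.1, x2.2, x2.3} {x1.2} {x1.3} {x2.1} {x3.1} {x3.2, x3.3, x4.3} {x4.1} {x4.2} on (x1, x3, x4, x2); out.j = own outer ports


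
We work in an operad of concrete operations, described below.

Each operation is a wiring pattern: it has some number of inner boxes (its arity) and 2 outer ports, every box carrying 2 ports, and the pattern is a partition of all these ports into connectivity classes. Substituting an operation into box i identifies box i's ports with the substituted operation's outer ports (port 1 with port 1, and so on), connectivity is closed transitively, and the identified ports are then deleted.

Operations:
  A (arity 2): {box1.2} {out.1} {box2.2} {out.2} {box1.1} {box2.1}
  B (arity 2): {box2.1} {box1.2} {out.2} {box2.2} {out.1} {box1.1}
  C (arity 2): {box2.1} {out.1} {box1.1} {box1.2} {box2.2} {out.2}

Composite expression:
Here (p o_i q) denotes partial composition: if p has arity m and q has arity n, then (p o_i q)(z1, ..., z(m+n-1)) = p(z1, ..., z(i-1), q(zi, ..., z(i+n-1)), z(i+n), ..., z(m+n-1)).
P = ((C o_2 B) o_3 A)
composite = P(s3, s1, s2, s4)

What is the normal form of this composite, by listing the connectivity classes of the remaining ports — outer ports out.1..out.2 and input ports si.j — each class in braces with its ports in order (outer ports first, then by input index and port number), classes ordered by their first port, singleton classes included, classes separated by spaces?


{out.1} {out.2} {s1.1} {s1.2} {s2.1} {s2.2} {s3.1} {s3.2} {s4.1} {s4.2}

Reachability decides: close wires over C-identified ports.
through A, on inputs (s2, s4): {out.1} {out.2} {s2.1} {s2.2} {s4.1} {s4.2} (out.j = stage outer ports)
through B, on inputs (s1, s2, s4): {out.1} {out.2} {s1.1} {s1.2} {s2.1} {s2.2} {s4.1} {s4.2} (out.j = stage outer ports)
through C, on inputs (s3, s1, s2, s4): {out.1} {out.2} {s1.1} {s1.2} {s2.1} {s2.2} {s3.1} {s3.2} {s4.1} {s4.2} (out.j = stage outer ports)


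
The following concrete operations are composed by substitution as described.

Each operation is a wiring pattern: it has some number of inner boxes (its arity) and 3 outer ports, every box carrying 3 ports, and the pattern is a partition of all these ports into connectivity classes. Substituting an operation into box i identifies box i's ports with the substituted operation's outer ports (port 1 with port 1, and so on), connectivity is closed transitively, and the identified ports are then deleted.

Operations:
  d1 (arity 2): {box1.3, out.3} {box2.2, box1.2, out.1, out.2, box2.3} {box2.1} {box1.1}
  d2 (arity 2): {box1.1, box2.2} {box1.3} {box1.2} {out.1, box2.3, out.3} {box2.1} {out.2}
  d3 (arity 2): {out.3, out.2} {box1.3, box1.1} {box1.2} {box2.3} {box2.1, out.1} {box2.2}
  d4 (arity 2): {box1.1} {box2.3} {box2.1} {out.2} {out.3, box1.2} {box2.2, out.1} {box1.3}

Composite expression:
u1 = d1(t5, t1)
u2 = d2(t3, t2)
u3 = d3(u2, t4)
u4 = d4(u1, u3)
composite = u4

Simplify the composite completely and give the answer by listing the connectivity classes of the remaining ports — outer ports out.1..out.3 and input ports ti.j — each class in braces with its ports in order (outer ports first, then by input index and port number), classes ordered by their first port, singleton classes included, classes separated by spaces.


{out.1} {out.2} {out.3, t1.2, t1.3, t5.2} {t1.1} {t2.1} {t2.2, t3.1} {t2.3} {t3.2} {t3.3} {t4.1} {t4.2} {t4.3} {t5.1} {t5.3}

Substituting into d4 glues patterns; closure does the rest.
composing d1 on (t5, t1), with out.j its own outer ports: {out.1, out.2, t1.2, t1.3, t5.2} {out.3, t5.3} {t1.1} {t5.1}
composing d2 on (t3, t2), with out.j its own outer ports: {out.1, out.3, t2.3} {out.2} {t2.1} {t2.2, t3.1} {t3.2} {t3.3}
composing d3 on (t3, t2, t4), with out.j its own outer ports: {out.1, t4.1} {out.2, out.3} {t2.1} {t2.2, t3.1} {t2.3} {t3.2} {t3.3} {t4.2} {t4.3}
composing d4 on (t5, t1, t3, t2, t4), with out.j its own outer ports: {out.1} {out.2} {out.3, t1.2, t1.3, t5.2} {t1.1} {t2.1} {t2.2, t3.1} {t2.3} {t3.2} {t3.3} {t4.1} {t4.2} {t4.3} {t5.1} {t5.3}
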